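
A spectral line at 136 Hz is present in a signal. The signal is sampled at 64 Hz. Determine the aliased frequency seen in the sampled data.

8 Hz

136 Hz mod fs = 8 Hz.
8 Hz ≤ fs/2 = 32 Hz, appears at 8 Hz.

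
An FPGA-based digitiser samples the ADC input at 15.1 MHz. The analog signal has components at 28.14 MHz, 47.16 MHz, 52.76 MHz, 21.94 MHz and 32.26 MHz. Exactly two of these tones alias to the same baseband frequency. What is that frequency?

2.06 MHz

fs/2 = 7.55 MHz.
28.14 MHz mod fs = 13.04 MHz.
13.04 MHz > fs/2 = 7.55 MHz, folds to fs − 13.04 MHz = 2.06 MHz.
47.16 MHz mod fs = 1.86 MHz.
1.86 MHz ≤ fs/2 = 7.55 MHz, appears at 1.86 MHz.
52.76 MHz mod fs = 7.46 MHz.
7.46 MHz ≤ fs/2 = 7.55 MHz, appears at 7.46 MHz.
21.94 MHz mod fs = 6.84 MHz.
6.84 MHz ≤ fs/2 = 7.55 MHz, appears at 6.84 MHz.
32.26 MHz mod fs = 2.06 MHz.
2.06 MHz ≤ fs/2 = 7.55 MHz, appears at 2.06 MHz.
28.14 MHz and 32.26 MHz both map to 2.06 MHz.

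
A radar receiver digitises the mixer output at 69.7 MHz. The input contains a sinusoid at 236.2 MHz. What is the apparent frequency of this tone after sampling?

27.1 MHz

236.2 MHz mod fs = 27.1 MHz.
27.1 MHz ≤ fs/2 = 34.85 MHz, appears at 27.1 MHz.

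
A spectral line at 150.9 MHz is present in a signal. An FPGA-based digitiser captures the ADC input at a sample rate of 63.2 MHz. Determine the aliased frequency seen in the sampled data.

150.9 MHz mod fs = 24.5 MHz.
24.5 MHz ≤ fs/2 = 31.6 MHz, appears at 24.5 MHz.

24.5 MHz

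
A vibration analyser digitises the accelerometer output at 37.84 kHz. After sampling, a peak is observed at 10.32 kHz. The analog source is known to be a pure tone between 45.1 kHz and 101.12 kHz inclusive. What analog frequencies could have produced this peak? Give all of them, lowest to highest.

48.16 kHz, 65.36 kHz, 86 kHz

Frequencies that alias to 10.32 kHz are k·fs ± 10.32 kHz for integer k ≥ 0.
k=0: 10.32 kHz.
k=1: 27.52 kHz, 48.16 kHz.
k=2: 65.36 kHz, 86 kHz.
k=3: 103.2 kHz, 123.84 kHz.
Within [45.1 kHz, 101.12 kHz]: 48.16 kHz, 65.36 kHz, 86 kHz.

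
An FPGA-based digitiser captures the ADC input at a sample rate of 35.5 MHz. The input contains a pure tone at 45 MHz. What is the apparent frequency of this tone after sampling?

9.5 MHz

45 MHz mod fs = 9.5 MHz.
9.5 MHz ≤ fs/2 = 17.75 MHz, appears at 9.5 MHz.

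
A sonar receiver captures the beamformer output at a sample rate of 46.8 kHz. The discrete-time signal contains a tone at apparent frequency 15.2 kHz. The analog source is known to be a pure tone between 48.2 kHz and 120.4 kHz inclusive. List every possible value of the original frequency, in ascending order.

62 kHz, 78.4 kHz, 108.8 kHz

Frequencies that alias to 15.2 kHz are k·fs ± 15.2 kHz for integer k ≥ 0.
k=0: 15.2 kHz.
k=1: 31.6 kHz, 62 kHz.
k=2: 78.4 kHz, 108.8 kHz.
k=3: 125.2 kHz, 155.6 kHz.
Within [48.2 kHz, 120.4 kHz]: 62 kHz, 78.4 kHz, 108.8 kHz.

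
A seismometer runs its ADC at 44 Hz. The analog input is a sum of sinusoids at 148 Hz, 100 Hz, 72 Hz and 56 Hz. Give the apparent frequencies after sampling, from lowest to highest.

12 Hz, 16 Hz

fs/2 = 22 Hz.
148 Hz mod fs = 16 Hz.
16 Hz ≤ fs/2 = 22 Hz, appears at 16 Hz.
100 Hz mod fs = 12 Hz.
12 Hz ≤ fs/2 = 22 Hz, appears at 12 Hz.
72 Hz mod fs = 28 Hz.
28 Hz > fs/2 = 22 Hz, folds to fs − 28 Hz = 16 Hz.
56 Hz mod fs = 12 Hz.
12 Hz ≤ fs/2 = 22 Hz, appears at 12 Hz.
Distinct values: {12 Hz, 16 Hz}.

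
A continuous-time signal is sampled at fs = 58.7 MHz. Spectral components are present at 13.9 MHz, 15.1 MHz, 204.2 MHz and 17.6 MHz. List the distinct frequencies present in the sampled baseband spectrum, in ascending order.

fs/2 = 29.35 MHz.
13.9 MHz ≤ fs/2 = 29.35 MHz, passes unchanged.
15.1 MHz ≤ fs/2 = 29.35 MHz, passes unchanged.
204.2 MHz mod fs = 28.1 MHz.
28.1 MHz ≤ fs/2 = 29.35 MHz, appears at 28.1 MHz.
17.6 MHz ≤ fs/2 = 29.35 MHz, passes unchanged.
Distinct values: {13.9 MHz, 15.1 MHz, 17.6 MHz, 28.1 MHz}.

13.9 MHz, 15.1 MHz, 17.6 MHz, 28.1 MHz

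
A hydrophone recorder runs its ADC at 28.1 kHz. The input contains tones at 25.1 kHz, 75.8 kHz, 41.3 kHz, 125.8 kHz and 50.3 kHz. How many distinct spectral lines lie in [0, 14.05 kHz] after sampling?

5

fs/2 = 14.05 kHz.
25.1 kHz > fs/2 = 14.05 kHz, folds to fs − 25.1 kHz = 3 kHz.
75.8 kHz mod fs = 19.6 kHz.
19.6 kHz > fs/2 = 14.05 kHz, folds to fs − 19.6 kHz = 8.5 kHz.
41.3 kHz mod fs = 13.2 kHz.
13.2 kHz ≤ fs/2 = 14.05 kHz, appears at 13.2 kHz.
125.8 kHz mod fs = 13.4 kHz.
13.4 kHz ≤ fs/2 = 14.05 kHz, appears at 13.4 kHz.
50.3 kHz mod fs = 22.2 kHz.
22.2 kHz > fs/2 = 14.05 kHz, folds to fs − 22.2 kHz = 5.9 kHz.
Distinct values: {3 kHz, 5.9 kHz, 8.5 kHz, 13.2 kHz, 13.4 kHz} → 5.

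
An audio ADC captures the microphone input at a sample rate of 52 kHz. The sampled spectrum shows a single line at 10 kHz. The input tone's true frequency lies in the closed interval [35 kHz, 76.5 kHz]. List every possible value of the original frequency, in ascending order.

42 kHz, 62 kHz

Frequencies that alias to 10 kHz are k·fs ± 10 kHz for integer k ≥ 0.
k=0: 10 kHz.
k=1: 42 kHz, 62 kHz.
k=2: 94 kHz, 114 kHz.
Within [35 kHz, 76.5 kHz]: 42 kHz, 62 kHz.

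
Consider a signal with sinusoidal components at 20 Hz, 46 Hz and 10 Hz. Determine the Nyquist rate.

Highest-frequency component: 46 Hz.
Nyquist rate = 2 × 46 Hz = 92 Hz.

92 Hz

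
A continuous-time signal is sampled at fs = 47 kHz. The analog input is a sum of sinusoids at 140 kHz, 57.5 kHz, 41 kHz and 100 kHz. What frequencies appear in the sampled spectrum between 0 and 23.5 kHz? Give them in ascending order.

fs/2 = 23.5 kHz.
140 kHz mod fs = 46 kHz.
46 kHz > fs/2 = 23.5 kHz, folds to fs − 46 kHz = 1 kHz.
57.5 kHz mod fs = 10.5 kHz.
10.5 kHz ≤ fs/2 = 23.5 kHz, appears at 10.5 kHz.
41 kHz > fs/2 = 23.5 kHz, folds to fs − 41 kHz = 6 kHz.
100 kHz mod fs = 6 kHz.
6 kHz ≤ fs/2 = 23.5 kHz, appears at 6 kHz.
Distinct values: {1 kHz, 6 kHz, 10.5 kHz}.

1 kHz, 6 kHz, 10.5 kHz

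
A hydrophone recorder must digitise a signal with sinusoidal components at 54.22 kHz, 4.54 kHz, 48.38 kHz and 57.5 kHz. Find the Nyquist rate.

115 kHz

Highest-frequency component: 57.5 kHz.
Nyquist rate = 2 × 57.5 kHz = 115 kHz.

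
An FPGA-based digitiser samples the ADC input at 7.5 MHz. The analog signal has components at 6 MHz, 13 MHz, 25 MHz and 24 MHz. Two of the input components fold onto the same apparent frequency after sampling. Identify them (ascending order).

6 MHz, 24 MHz

fs/2 = 3.75 MHz.
6 MHz > fs/2 = 3.75 MHz, folds to fs − 6 MHz = 1.5 MHz.
13 MHz mod fs = 5.5 MHz.
5.5 MHz > fs/2 = 3.75 MHz, folds to fs − 5.5 MHz = 2 MHz.
25 MHz mod fs = 2.5 MHz.
2.5 MHz ≤ fs/2 = 3.75 MHz, appears at 2.5 MHz.
24 MHz mod fs = 1.5 MHz.
1.5 MHz ≤ fs/2 = 3.75 MHz, appears at 1.5 MHz.
6 MHz and 24 MHz both map to 1.5 MHz.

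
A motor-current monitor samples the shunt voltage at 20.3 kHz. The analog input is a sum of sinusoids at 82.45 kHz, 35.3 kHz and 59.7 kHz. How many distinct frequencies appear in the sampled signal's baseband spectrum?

fs/2 = 10.15 kHz.
82.45 kHz mod fs = 1.25 kHz.
1.25 kHz ≤ fs/2 = 10.15 kHz, appears at 1.25 kHz.
35.3 kHz mod fs = 15 kHz.
15 kHz > fs/2 = 10.15 kHz, folds to fs − 15 kHz = 5.3 kHz.
59.7 kHz mod fs = 19.1 kHz.
19.1 kHz > fs/2 = 10.15 kHz, folds to fs − 19.1 kHz = 1.2 kHz.
Distinct values: {1.2 kHz, 1.25 kHz, 5.3 kHz} → 3.

3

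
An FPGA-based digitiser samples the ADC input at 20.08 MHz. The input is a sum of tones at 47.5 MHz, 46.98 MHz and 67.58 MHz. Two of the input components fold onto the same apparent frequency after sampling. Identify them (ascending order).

47.5 MHz, 67.58 MHz

fs/2 = 10.04 MHz.
47.5 MHz mod fs = 7.34 MHz.
7.34 MHz ≤ fs/2 = 10.04 MHz, appears at 7.34 MHz.
46.98 MHz mod fs = 6.82 MHz.
6.82 MHz ≤ fs/2 = 10.04 MHz, appears at 6.82 MHz.
67.58 MHz mod fs = 7.34 MHz.
7.34 MHz ≤ fs/2 = 10.04 MHz, appears at 7.34 MHz.
47.5 MHz and 67.58 MHz both map to 7.34 MHz.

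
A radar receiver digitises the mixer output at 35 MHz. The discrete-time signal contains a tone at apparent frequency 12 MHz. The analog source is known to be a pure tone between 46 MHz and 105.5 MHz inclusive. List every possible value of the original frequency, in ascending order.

Frequencies that alias to 12 MHz are k·fs ± 12 MHz for integer k ≥ 0.
k=0: 12 MHz.
k=1: 23 MHz, 47 MHz.
k=2: 58 MHz, 82 MHz.
k=3: 93 MHz, 117 MHz.
k=4: 128 MHz, 152 MHz.
Within [46 MHz, 105.5 MHz]: 47 MHz, 58 MHz, 82 MHz, 93 MHz.

47 MHz, 58 MHz, 82 MHz, 93 MHz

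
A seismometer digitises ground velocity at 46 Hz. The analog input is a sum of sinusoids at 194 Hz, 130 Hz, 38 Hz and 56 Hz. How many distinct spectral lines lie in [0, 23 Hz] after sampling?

2

fs/2 = 23 Hz.
194 Hz mod fs = 10 Hz.
10 Hz ≤ fs/2 = 23 Hz, appears at 10 Hz.
130 Hz mod fs = 38 Hz.
38 Hz > fs/2 = 23 Hz, folds to fs − 38 Hz = 8 Hz.
38 Hz > fs/2 = 23 Hz, folds to fs − 38 Hz = 8 Hz.
56 Hz mod fs = 10 Hz.
10 Hz ≤ fs/2 = 23 Hz, appears at 10 Hz.
Distinct values: {8 Hz, 10 Hz} → 2.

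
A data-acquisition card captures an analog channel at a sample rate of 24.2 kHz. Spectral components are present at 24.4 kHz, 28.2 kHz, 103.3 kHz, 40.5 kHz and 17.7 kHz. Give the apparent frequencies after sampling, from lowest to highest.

fs/2 = 12.1 kHz.
24.4 kHz mod fs = 0.2 kHz.
0.2 kHz ≤ fs/2 = 12.1 kHz, appears at 0.2 kHz.
28.2 kHz mod fs = 4 kHz.
4 kHz ≤ fs/2 = 12.1 kHz, appears at 4 kHz.
103.3 kHz mod fs = 6.5 kHz.
6.5 kHz ≤ fs/2 = 12.1 kHz, appears at 6.5 kHz.
40.5 kHz mod fs = 16.3 kHz.
16.3 kHz > fs/2 = 12.1 kHz, folds to fs − 16.3 kHz = 7.9 kHz.
17.7 kHz > fs/2 = 12.1 kHz, folds to fs − 17.7 kHz = 6.5 kHz.
Distinct values: {0.2 kHz, 4 kHz, 6.5 kHz, 7.9 kHz}.

0.2 kHz, 4 kHz, 6.5 kHz, 7.9 kHz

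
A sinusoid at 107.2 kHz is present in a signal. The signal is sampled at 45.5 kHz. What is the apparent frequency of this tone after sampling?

16.2 kHz

107.2 kHz mod fs = 16.2 kHz.
16.2 kHz ≤ fs/2 = 22.75 kHz, appears at 16.2 kHz.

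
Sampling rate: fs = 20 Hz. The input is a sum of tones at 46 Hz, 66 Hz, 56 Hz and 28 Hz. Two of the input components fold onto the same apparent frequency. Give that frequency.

fs/2 = 10 Hz.
46 Hz mod fs = 6 Hz.
6 Hz ≤ fs/2 = 10 Hz, appears at 6 Hz.
66 Hz mod fs = 6 Hz.
6 Hz ≤ fs/2 = 10 Hz, appears at 6 Hz.
56 Hz mod fs = 16 Hz.
16 Hz > fs/2 = 10 Hz, folds to fs − 16 Hz = 4 Hz.
28 Hz mod fs = 8 Hz.
8 Hz ≤ fs/2 = 10 Hz, appears at 8 Hz.
46 Hz and 66 Hz both map to 6 Hz.

6 Hz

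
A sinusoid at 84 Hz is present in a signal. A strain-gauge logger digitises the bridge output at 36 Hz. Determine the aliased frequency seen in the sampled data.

12 Hz

84 Hz mod fs = 12 Hz.
12 Hz ≤ fs/2 = 18 Hz, appears at 12 Hz.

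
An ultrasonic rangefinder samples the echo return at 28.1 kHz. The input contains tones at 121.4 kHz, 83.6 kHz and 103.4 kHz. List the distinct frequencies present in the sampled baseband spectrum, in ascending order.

fs/2 = 14.05 kHz.
121.4 kHz mod fs = 9 kHz.
9 kHz ≤ fs/2 = 14.05 kHz, appears at 9 kHz.
83.6 kHz mod fs = 27.4 kHz.
27.4 kHz > fs/2 = 14.05 kHz, folds to fs − 27.4 kHz = 0.7 kHz.
103.4 kHz mod fs = 19.1 kHz.
19.1 kHz > fs/2 = 14.05 kHz, folds to fs − 19.1 kHz = 9 kHz.
Distinct values: {0.7 kHz, 9 kHz}.

0.7 kHz, 9 kHz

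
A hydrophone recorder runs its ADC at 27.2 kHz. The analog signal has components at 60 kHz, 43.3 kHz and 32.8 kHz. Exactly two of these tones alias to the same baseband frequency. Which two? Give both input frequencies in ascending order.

fs/2 = 13.6 kHz.
60 kHz mod fs = 5.6 kHz.
5.6 kHz ≤ fs/2 = 13.6 kHz, appears at 5.6 kHz.
43.3 kHz mod fs = 16.1 kHz.
16.1 kHz > fs/2 = 13.6 kHz, folds to fs − 16.1 kHz = 11.1 kHz.
32.8 kHz mod fs = 5.6 kHz.
5.6 kHz ≤ fs/2 = 13.6 kHz, appears at 5.6 kHz.
32.8 kHz and 60 kHz both map to 5.6 kHz.

32.8 kHz, 60 kHz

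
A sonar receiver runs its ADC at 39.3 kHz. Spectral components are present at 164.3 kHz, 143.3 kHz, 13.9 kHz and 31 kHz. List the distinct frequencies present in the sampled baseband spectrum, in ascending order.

7.1 kHz, 8.3 kHz, 13.9 kHz

fs/2 = 19.65 kHz.
164.3 kHz mod fs = 7.1 kHz.
7.1 kHz ≤ fs/2 = 19.65 kHz, appears at 7.1 kHz.
143.3 kHz mod fs = 25.4 kHz.
25.4 kHz > fs/2 = 19.65 kHz, folds to fs − 25.4 kHz = 13.9 kHz.
13.9 kHz ≤ fs/2 = 19.65 kHz, passes unchanged.
31 kHz > fs/2 = 19.65 kHz, folds to fs − 31 kHz = 8.3 kHz.
Distinct values: {7.1 kHz, 8.3 kHz, 13.9 kHz}.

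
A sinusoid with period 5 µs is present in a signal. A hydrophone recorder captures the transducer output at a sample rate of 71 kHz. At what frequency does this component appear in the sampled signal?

T = 5 µs → f = 1/T = 200 kHz.
200 kHz mod fs = 58 kHz.
58 kHz > fs/2 = 35.5 kHz, folds to fs − 58 kHz = 13 kHz.

13 kHz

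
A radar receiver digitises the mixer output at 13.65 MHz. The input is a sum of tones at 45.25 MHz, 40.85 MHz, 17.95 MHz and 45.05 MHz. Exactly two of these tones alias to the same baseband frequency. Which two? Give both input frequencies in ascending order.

fs/2 = 6.825 MHz.
45.25 MHz mod fs = 4.3 MHz.
4.3 MHz ≤ fs/2 = 6.825 MHz, appears at 4.3 MHz.
40.85 MHz mod fs = 13.55 MHz.
13.55 MHz > fs/2 = 6.825 MHz, folds to fs − 13.55 MHz = 0.1 MHz.
17.95 MHz mod fs = 4.3 MHz.
4.3 MHz ≤ fs/2 = 6.825 MHz, appears at 4.3 MHz.
45.05 MHz mod fs = 4.1 MHz.
4.1 MHz ≤ fs/2 = 6.825 MHz, appears at 4.1 MHz.
17.95 MHz and 45.25 MHz both map to 4.3 MHz.

17.95 MHz, 45.25 MHz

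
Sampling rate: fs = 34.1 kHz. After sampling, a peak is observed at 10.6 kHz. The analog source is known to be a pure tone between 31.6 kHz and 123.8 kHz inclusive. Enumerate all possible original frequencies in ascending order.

44.7 kHz, 57.6 kHz, 78.8 kHz, 91.7 kHz, 112.9 kHz

Frequencies that alias to 10.6 kHz are k·fs ± 10.6 kHz for integer k ≥ 0.
k=0: 10.6 kHz.
k=1: 23.5 kHz, 44.7 kHz.
k=2: 57.6 kHz, 78.8 kHz.
k=3: 91.7 kHz, 112.9 kHz.
k=4: 125.8 kHz, 147 kHz.
Within [31.6 kHz, 123.8 kHz]: 44.7 kHz, 57.6 kHz, 78.8 kHz, 91.7 kHz, 112.9 kHz.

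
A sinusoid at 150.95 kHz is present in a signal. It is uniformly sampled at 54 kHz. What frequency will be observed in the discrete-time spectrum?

11.05 kHz

150.95 kHz mod fs = 42.95 kHz.
42.95 kHz > fs/2 = 27 kHz, folds to fs − 42.95 kHz = 11.05 kHz.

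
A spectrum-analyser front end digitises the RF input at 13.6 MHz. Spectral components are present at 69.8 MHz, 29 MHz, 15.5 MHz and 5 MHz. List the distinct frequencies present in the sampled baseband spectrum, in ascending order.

1.8 MHz, 1.9 MHz, 5 MHz

fs/2 = 6.8 MHz.
69.8 MHz mod fs = 1.8 MHz.
1.8 MHz ≤ fs/2 = 6.8 MHz, appears at 1.8 MHz.
29 MHz mod fs = 1.8 MHz.
1.8 MHz ≤ fs/2 = 6.8 MHz, appears at 1.8 MHz.
15.5 MHz mod fs = 1.9 MHz.
1.9 MHz ≤ fs/2 = 6.8 MHz, appears at 1.9 MHz.
5 MHz ≤ fs/2 = 6.8 MHz, passes unchanged.
Distinct values: {1.8 MHz, 1.9 MHz, 5 MHz}.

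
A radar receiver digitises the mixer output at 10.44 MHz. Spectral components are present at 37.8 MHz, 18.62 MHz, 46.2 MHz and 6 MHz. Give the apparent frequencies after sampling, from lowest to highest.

fs/2 = 5.22 MHz.
37.8 MHz mod fs = 6.48 MHz.
6.48 MHz > fs/2 = 5.22 MHz, folds to fs − 6.48 MHz = 3.96 MHz.
18.62 MHz mod fs = 8.18 MHz.
8.18 MHz > fs/2 = 5.22 MHz, folds to fs − 8.18 MHz = 2.26 MHz.
46.2 MHz mod fs = 4.44 MHz.
4.44 MHz ≤ fs/2 = 5.22 MHz, appears at 4.44 MHz.
6 MHz > fs/2 = 5.22 MHz, folds to fs − 6 MHz = 4.44 MHz.
Distinct values: {2.26 MHz, 3.96 MHz, 4.44 MHz}.

2.26 MHz, 3.96 MHz, 4.44 MHz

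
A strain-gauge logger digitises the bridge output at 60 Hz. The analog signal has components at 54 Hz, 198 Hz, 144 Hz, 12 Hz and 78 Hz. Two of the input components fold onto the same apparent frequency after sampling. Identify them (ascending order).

fs/2 = 30 Hz.
54 Hz > fs/2 = 30 Hz, folds to fs − 54 Hz = 6 Hz.
198 Hz mod fs = 18 Hz.
18 Hz ≤ fs/2 = 30 Hz, appears at 18 Hz.
144 Hz mod fs = 24 Hz.
24 Hz ≤ fs/2 = 30 Hz, appears at 24 Hz.
12 Hz ≤ fs/2 = 30 Hz, passes unchanged.
78 Hz mod fs = 18 Hz.
18 Hz ≤ fs/2 = 30 Hz, appears at 18 Hz.
78 Hz and 198 Hz both map to 18 Hz.

78 Hz, 198 Hz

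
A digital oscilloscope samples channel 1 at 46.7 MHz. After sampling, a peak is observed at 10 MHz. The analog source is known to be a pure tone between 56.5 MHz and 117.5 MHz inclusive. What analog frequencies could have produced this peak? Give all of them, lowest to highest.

56.7 MHz, 83.4 MHz, 103.4 MHz

Frequencies that alias to 10 MHz are k·fs ± 10 MHz for integer k ≥ 0.
k=0: 10 MHz.
k=1: 36.7 MHz, 56.7 MHz.
k=2: 83.4 MHz, 103.4 MHz.
k=3: 130.1 MHz, 150.1 MHz.
Within [56.5 MHz, 117.5 MHz]: 56.7 MHz, 83.4 MHz, 103.4 MHz.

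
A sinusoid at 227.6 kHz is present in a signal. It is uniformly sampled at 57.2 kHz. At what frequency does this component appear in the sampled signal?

1.2 kHz

227.6 kHz mod fs = 56 kHz.
56 kHz > fs/2 = 28.6 kHz, folds to fs − 56 kHz = 1.2 kHz.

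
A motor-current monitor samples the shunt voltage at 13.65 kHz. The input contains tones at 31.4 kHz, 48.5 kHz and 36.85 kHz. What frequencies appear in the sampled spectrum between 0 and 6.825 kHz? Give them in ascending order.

fs/2 = 6.825 kHz.
31.4 kHz mod fs = 4.1 kHz.
4.1 kHz ≤ fs/2 = 6.825 kHz, appears at 4.1 kHz.
48.5 kHz mod fs = 7.55 kHz.
7.55 kHz > fs/2 = 6.825 kHz, folds to fs − 7.55 kHz = 6.1 kHz.
36.85 kHz mod fs = 9.55 kHz.
9.55 kHz > fs/2 = 6.825 kHz, folds to fs − 9.55 kHz = 4.1 kHz.
Distinct values: {4.1 kHz, 6.1 kHz}.

4.1 kHz, 6.1 kHz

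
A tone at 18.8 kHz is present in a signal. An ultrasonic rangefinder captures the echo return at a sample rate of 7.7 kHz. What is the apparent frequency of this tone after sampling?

3.4 kHz

18.8 kHz mod fs = 3.4 kHz.
3.4 kHz ≤ fs/2 = 3.85 kHz, appears at 3.4 kHz.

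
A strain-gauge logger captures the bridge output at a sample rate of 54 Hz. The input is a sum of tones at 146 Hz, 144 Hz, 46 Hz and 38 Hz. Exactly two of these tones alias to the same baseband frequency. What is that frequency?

16 Hz

fs/2 = 27 Hz.
146 Hz mod fs = 38 Hz.
38 Hz > fs/2 = 27 Hz, folds to fs − 38 Hz = 16 Hz.
144 Hz mod fs = 36 Hz.
36 Hz > fs/2 = 27 Hz, folds to fs − 36 Hz = 18 Hz.
46 Hz > fs/2 = 27 Hz, folds to fs − 46 Hz = 8 Hz.
38 Hz > fs/2 = 27 Hz, folds to fs − 38 Hz = 16 Hz.
38 Hz and 146 Hz both map to 16 Hz.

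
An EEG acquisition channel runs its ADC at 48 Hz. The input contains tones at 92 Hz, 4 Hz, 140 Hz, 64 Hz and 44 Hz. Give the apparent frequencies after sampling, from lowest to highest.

4 Hz, 16 Hz

fs/2 = 24 Hz.
92 Hz mod fs = 44 Hz.
44 Hz > fs/2 = 24 Hz, folds to fs − 44 Hz = 4 Hz.
4 Hz ≤ fs/2 = 24 Hz, passes unchanged.
140 Hz mod fs = 44 Hz.
44 Hz > fs/2 = 24 Hz, folds to fs − 44 Hz = 4 Hz.
64 Hz mod fs = 16 Hz.
16 Hz ≤ fs/2 = 24 Hz, appears at 16 Hz.
44 Hz > fs/2 = 24 Hz, folds to fs − 44 Hz = 4 Hz.
Distinct values: {4 Hz, 16 Hz}.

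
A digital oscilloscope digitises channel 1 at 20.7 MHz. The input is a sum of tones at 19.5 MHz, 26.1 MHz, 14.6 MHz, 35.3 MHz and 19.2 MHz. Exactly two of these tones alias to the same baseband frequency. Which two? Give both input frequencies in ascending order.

fs/2 = 10.35 MHz.
19.5 MHz > fs/2 = 10.35 MHz, folds to fs − 19.5 MHz = 1.2 MHz.
26.1 MHz mod fs = 5.4 MHz.
5.4 MHz ≤ fs/2 = 10.35 MHz, appears at 5.4 MHz.
14.6 MHz > fs/2 = 10.35 MHz, folds to fs − 14.6 MHz = 6.1 MHz.
35.3 MHz mod fs = 14.6 MHz.
14.6 MHz > fs/2 = 10.35 MHz, folds to fs − 14.6 MHz = 6.1 MHz.
19.2 MHz > fs/2 = 10.35 MHz, folds to fs − 19.2 MHz = 1.5 MHz.
14.6 MHz and 35.3 MHz both map to 6.1 MHz.

14.6 MHz, 35.3 MHz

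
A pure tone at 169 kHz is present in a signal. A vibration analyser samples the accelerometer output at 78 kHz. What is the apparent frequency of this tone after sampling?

13 kHz

169 kHz mod fs = 13 kHz.
13 kHz ≤ fs/2 = 39 kHz, appears at 13 kHz.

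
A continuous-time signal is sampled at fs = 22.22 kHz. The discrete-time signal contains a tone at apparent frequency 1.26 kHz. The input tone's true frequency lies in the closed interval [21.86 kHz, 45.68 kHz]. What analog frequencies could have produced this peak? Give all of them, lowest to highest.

23.48 kHz, 43.18 kHz

Frequencies that alias to 1.26 kHz are k·fs ± 1.26 kHz for integer k ≥ 0.
k=0: 1.26 kHz.
k=1: 20.96 kHz, 23.48 kHz.
k=2: 43.18 kHz, 45.7 kHz.
k=3: 65.4 kHz, 67.92 kHz.
Within [21.86 kHz, 45.68 kHz]: 23.48 kHz, 43.18 kHz.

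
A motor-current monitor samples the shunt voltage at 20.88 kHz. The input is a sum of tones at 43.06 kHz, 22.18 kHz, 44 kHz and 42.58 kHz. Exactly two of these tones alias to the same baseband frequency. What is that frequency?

fs/2 = 10.44 kHz.
43.06 kHz mod fs = 1.3 kHz.
1.3 kHz ≤ fs/2 = 10.44 kHz, appears at 1.3 kHz.
22.18 kHz mod fs = 1.3 kHz.
1.3 kHz ≤ fs/2 = 10.44 kHz, appears at 1.3 kHz.
44 kHz mod fs = 2.24 kHz.
2.24 kHz ≤ fs/2 = 10.44 kHz, appears at 2.24 kHz.
42.58 kHz mod fs = 0.82 kHz.
0.82 kHz ≤ fs/2 = 10.44 kHz, appears at 0.82 kHz.
22.18 kHz and 43.06 kHz both map to 1.3 kHz.

1.3 kHz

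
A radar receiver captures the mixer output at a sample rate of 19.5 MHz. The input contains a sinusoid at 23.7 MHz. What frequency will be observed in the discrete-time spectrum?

23.7 MHz mod fs = 4.2 MHz.
4.2 MHz ≤ fs/2 = 9.75 MHz, appears at 4.2 MHz.

4.2 MHz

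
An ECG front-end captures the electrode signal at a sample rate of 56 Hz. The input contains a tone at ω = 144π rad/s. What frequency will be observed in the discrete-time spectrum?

16 Hz

ω = 144π rad/s → f = ω/(2π) = 72 Hz.
72 Hz mod fs = 16 Hz.
16 Hz ≤ fs/2 = 28 Hz, appears at 16 Hz.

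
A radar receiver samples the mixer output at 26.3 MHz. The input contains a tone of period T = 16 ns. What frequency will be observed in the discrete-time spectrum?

9.9 MHz

T = 16 ns → f = 1/T = 62.5 MHz.
62.5 MHz mod fs = 9.9 MHz.
9.9 MHz ≤ fs/2 = 13.15 MHz, appears at 9.9 MHz.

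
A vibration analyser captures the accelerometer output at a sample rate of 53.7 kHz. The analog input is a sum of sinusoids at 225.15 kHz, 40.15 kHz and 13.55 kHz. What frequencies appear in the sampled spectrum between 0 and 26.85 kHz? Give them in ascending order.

10.35 kHz, 13.55 kHz

fs/2 = 26.85 kHz.
225.15 kHz mod fs = 10.35 kHz.
10.35 kHz ≤ fs/2 = 26.85 kHz, appears at 10.35 kHz.
40.15 kHz > fs/2 = 26.85 kHz, folds to fs − 40.15 kHz = 13.55 kHz.
13.55 kHz ≤ fs/2 = 26.85 kHz, passes unchanged.
Distinct values: {10.35 kHz, 13.55 kHz}.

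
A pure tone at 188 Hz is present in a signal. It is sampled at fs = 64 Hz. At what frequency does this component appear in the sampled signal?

4 Hz

188 Hz mod fs = 60 Hz.
60 Hz > fs/2 = 32 Hz, folds to fs − 60 Hz = 4 Hz.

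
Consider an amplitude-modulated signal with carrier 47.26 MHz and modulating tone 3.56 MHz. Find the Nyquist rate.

101.64 MHz

AM sidebands sit at fc ± fm = 43.7 MHz and 50.82 MHz.
Highest-frequency component: 50.82 MHz.
Nyquist rate = 2 × 50.82 MHz = 101.64 MHz.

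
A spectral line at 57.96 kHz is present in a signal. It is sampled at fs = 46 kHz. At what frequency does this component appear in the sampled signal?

57.96 kHz mod fs = 11.96 kHz.
11.96 kHz ≤ fs/2 = 23 kHz, appears at 11.96 kHz.

11.96 kHz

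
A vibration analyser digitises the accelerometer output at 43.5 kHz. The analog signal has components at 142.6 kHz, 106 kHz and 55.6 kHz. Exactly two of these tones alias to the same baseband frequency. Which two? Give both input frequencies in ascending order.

fs/2 = 21.75 kHz.
142.6 kHz mod fs = 12.1 kHz.
12.1 kHz ≤ fs/2 = 21.75 kHz, appears at 12.1 kHz.
106 kHz mod fs = 19 kHz.
19 kHz ≤ fs/2 = 21.75 kHz, appears at 19 kHz.
55.6 kHz mod fs = 12.1 kHz.
12.1 kHz ≤ fs/2 = 21.75 kHz, appears at 12.1 kHz.
55.6 kHz and 142.6 kHz both map to 12.1 kHz.

55.6 kHz, 142.6 kHz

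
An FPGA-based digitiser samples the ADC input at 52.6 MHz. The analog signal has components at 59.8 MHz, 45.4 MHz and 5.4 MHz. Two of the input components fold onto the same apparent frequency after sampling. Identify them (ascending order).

fs/2 = 26.3 MHz.
59.8 MHz mod fs = 7.2 MHz.
7.2 MHz ≤ fs/2 = 26.3 MHz, appears at 7.2 MHz.
45.4 MHz > fs/2 = 26.3 MHz, folds to fs − 45.4 MHz = 7.2 MHz.
5.4 MHz ≤ fs/2 = 26.3 MHz, passes unchanged.
45.4 MHz and 59.8 MHz both map to 7.2 MHz.

45.4 MHz, 59.8 MHz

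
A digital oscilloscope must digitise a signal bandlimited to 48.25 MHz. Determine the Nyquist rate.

Nyquist rate = 2 × 48.25 MHz = 96.5 MHz.

96.5 MHz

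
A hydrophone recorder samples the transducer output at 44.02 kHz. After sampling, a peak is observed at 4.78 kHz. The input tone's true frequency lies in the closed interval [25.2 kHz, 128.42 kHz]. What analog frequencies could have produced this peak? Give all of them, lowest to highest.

Frequencies that alias to 4.78 kHz are k·fs ± 4.78 kHz for integer k ≥ 0.
k=0: 4.78 kHz.
k=1: 39.24 kHz, 48.8 kHz.
k=2: 83.26 kHz, 92.82 kHz.
k=3: 127.28 kHz, 136.84 kHz.
k=4: 171.3 kHz, 180.86 kHz.
Within [25.2 kHz, 128.42 kHz]: 39.24 kHz, 48.8 kHz, 83.26 kHz, 92.82 kHz, 127.28 kHz.

39.24 kHz, 48.8 kHz, 83.26 kHz, 92.82 kHz, 127.28 kHz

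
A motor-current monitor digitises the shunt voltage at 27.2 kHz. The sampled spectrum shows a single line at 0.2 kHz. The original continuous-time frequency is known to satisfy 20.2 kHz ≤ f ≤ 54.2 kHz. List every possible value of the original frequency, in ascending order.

27 kHz, 27.4 kHz, 54.2 kHz

Frequencies that alias to 0.2 kHz are k·fs ± 0.2 kHz for integer k ≥ 0.
k=0: 0.2 kHz.
k=1: 27 kHz, 27.4 kHz.
k=2: 54.2 kHz, 54.6 kHz.
k=3: 81.4 kHz, 81.8 kHz.
Within [20.2 kHz, 54.2 kHz]: 27 kHz, 27.4 kHz, 54.2 kHz.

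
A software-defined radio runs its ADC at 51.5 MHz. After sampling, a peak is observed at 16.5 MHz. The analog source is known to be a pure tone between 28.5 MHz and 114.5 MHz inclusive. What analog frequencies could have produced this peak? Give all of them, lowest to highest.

Frequencies that alias to 16.5 MHz are k·fs ± 16.5 MHz for integer k ≥ 0.
k=0: 16.5 MHz.
k=1: 35 MHz, 68 MHz.
k=2: 86.5 MHz, 119.5 MHz.
k=3: 138 MHz, 171 MHz.
Within [28.5 MHz, 114.5 MHz]: 35 MHz, 68 MHz, 86.5 MHz.

35 MHz, 68 MHz, 86.5 MHz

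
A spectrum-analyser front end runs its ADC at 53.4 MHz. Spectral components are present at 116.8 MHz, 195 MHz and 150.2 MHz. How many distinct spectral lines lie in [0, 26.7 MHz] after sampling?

2

fs/2 = 26.7 MHz.
116.8 MHz mod fs = 10 MHz.
10 MHz ≤ fs/2 = 26.7 MHz, appears at 10 MHz.
195 MHz mod fs = 34.8 MHz.
34.8 MHz > fs/2 = 26.7 MHz, folds to fs − 34.8 MHz = 18.6 MHz.
150.2 MHz mod fs = 43.4 MHz.
43.4 MHz > fs/2 = 26.7 MHz, folds to fs − 43.4 MHz = 10 MHz.
Distinct values: {10 MHz, 18.6 MHz} → 2.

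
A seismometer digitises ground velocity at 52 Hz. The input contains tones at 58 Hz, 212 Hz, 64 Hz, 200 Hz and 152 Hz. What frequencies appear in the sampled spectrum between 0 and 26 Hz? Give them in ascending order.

4 Hz, 6 Hz, 8 Hz, 12 Hz

fs/2 = 26 Hz.
58 Hz mod fs = 6 Hz.
6 Hz ≤ fs/2 = 26 Hz, appears at 6 Hz.
212 Hz mod fs = 4 Hz.
4 Hz ≤ fs/2 = 26 Hz, appears at 4 Hz.
64 Hz mod fs = 12 Hz.
12 Hz ≤ fs/2 = 26 Hz, appears at 12 Hz.
200 Hz mod fs = 44 Hz.
44 Hz > fs/2 = 26 Hz, folds to fs − 44 Hz = 8 Hz.
152 Hz mod fs = 48 Hz.
48 Hz > fs/2 = 26 Hz, folds to fs − 48 Hz = 4 Hz.
Distinct values: {4 Hz, 6 Hz, 8 Hz, 12 Hz}.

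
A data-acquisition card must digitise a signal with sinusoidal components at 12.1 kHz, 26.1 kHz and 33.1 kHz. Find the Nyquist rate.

Highest-frequency component: 33.1 kHz.
Nyquist rate = 2 × 33.1 kHz = 66.2 kHz.

66.2 kHz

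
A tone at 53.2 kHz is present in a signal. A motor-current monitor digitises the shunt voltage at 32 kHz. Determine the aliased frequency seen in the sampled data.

53.2 kHz mod fs = 21.2 kHz.
21.2 kHz > fs/2 = 16 kHz, folds to fs − 21.2 kHz = 10.8 kHz.

10.8 kHz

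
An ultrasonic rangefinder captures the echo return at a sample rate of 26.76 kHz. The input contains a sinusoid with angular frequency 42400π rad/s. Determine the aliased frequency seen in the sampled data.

5.56 kHz

ω = 42400π rad/s → f = ω/(2π) = 21200 Hz = 21.2 kHz.
21.2 kHz > fs/2 = 13.38 kHz, folds to fs − 21.2 kHz = 5.56 kHz.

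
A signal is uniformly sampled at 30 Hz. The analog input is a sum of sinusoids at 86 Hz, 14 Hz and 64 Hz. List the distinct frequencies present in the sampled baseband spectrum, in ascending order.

fs/2 = 15 Hz.
86 Hz mod fs = 26 Hz.
26 Hz > fs/2 = 15 Hz, folds to fs − 26 Hz = 4 Hz.
14 Hz ≤ fs/2 = 15 Hz, passes unchanged.
64 Hz mod fs = 4 Hz.
4 Hz ≤ fs/2 = 15 Hz, appears at 4 Hz.
Distinct values: {4 Hz, 14 Hz}.

4 Hz, 14 Hz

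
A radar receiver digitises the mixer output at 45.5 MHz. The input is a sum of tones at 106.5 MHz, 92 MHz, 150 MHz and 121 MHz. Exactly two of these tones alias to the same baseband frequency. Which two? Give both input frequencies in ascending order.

106.5 MHz, 121 MHz

fs/2 = 22.75 MHz.
106.5 MHz mod fs = 15.5 MHz.
15.5 MHz ≤ fs/2 = 22.75 MHz, appears at 15.5 MHz.
92 MHz mod fs = 1 MHz.
1 MHz ≤ fs/2 = 22.75 MHz, appears at 1 MHz.
150 MHz mod fs = 13.5 MHz.
13.5 MHz ≤ fs/2 = 22.75 MHz, appears at 13.5 MHz.
121 MHz mod fs = 30 MHz.
30 MHz > fs/2 = 22.75 MHz, folds to fs − 30 MHz = 15.5 MHz.
106.5 MHz and 121 MHz both map to 15.5 MHz.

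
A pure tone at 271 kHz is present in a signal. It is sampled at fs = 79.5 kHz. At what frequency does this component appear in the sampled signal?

32.5 kHz

271 kHz mod fs = 32.5 kHz.
32.5 kHz ≤ fs/2 = 39.75 kHz, appears at 32.5 kHz.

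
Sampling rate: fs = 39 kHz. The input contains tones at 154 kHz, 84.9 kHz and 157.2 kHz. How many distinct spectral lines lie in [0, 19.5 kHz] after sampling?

fs/2 = 19.5 kHz.
154 kHz mod fs = 37 kHz.
37 kHz > fs/2 = 19.5 kHz, folds to fs − 37 kHz = 2 kHz.
84.9 kHz mod fs = 6.9 kHz.
6.9 kHz ≤ fs/2 = 19.5 kHz, appears at 6.9 kHz.
157.2 kHz mod fs = 1.2 kHz.
1.2 kHz ≤ fs/2 = 19.5 kHz, appears at 1.2 kHz.
Distinct values: {1.2 kHz, 2 kHz, 6.9 kHz} → 3.

3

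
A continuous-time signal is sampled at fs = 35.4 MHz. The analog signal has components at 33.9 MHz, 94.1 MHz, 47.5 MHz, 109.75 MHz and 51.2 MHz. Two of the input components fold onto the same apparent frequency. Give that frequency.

fs/2 = 17.7 MHz.
33.9 MHz > fs/2 = 17.7 MHz, folds to fs − 33.9 MHz = 1.5 MHz.
94.1 MHz mod fs = 23.3 MHz.
23.3 MHz > fs/2 = 17.7 MHz, folds to fs − 23.3 MHz = 12.1 MHz.
47.5 MHz mod fs = 12.1 MHz.
12.1 MHz ≤ fs/2 = 17.7 MHz, appears at 12.1 MHz.
109.75 MHz mod fs = 3.55 MHz.
3.55 MHz ≤ fs/2 = 17.7 MHz, appears at 3.55 MHz.
51.2 MHz mod fs = 15.8 MHz.
15.8 MHz ≤ fs/2 = 17.7 MHz, appears at 15.8 MHz.
47.5 MHz and 94.1 MHz both map to 12.1 MHz.

12.1 MHz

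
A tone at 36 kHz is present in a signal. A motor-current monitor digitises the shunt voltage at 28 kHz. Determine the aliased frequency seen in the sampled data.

36 kHz mod fs = 8 kHz.
8 kHz ≤ fs/2 = 14 kHz, appears at 8 kHz.

8 kHz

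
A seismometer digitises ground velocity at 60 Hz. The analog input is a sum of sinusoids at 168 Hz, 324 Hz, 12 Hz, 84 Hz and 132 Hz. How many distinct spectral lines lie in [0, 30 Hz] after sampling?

2

fs/2 = 30 Hz.
168 Hz mod fs = 48 Hz.
48 Hz > fs/2 = 30 Hz, folds to fs − 48 Hz = 12 Hz.
324 Hz mod fs = 24 Hz.
24 Hz ≤ fs/2 = 30 Hz, appears at 24 Hz.
12 Hz ≤ fs/2 = 30 Hz, passes unchanged.
84 Hz mod fs = 24 Hz.
24 Hz ≤ fs/2 = 30 Hz, appears at 24 Hz.
132 Hz mod fs = 12 Hz.
12 Hz ≤ fs/2 = 30 Hz, appears at 12 Hz.
Distinct values: {12 Hz, 24 Hz} → 2.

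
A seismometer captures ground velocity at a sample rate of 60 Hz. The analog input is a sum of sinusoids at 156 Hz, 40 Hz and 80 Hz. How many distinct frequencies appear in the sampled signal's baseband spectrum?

2

fs/2 = 30 Hz.
156 Hz mod fs = 36 Hz.
36 Hz > fs/2 = 30 Hz, folds to fs − 36 Hz = 24 Hz.
40 Hz > fs/2 = 30 Hz, folds to fs − 40 Hz = 20 Hz.
80 Hz mod fs = 20 Hz.
20 Hz ≤ fs/2 = 30 Hz, appears at 20 Hz.
Distinct values: {20 Hz, 24 Hz} → 2.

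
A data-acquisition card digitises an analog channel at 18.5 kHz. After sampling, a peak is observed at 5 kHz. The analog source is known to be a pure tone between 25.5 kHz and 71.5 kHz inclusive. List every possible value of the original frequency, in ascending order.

Frequencies that alias to 5 kHz are k·fs ± 5 kHz for integer k ≥ 0.
k=0: 5 kHz.
k=1: 13.5 kHz, 23.5 kHz.
k=2: 32 kHz, 42 kHz.
k=3: 50.5 kHz, 60.5 kHz.
k=4: 69 kHz, 79 kHz.
k=5: 87.5 kHz, 97.5 kHz.
Within [25.5 kHz, 71.5 kHz]: 32 kHz, 42 kHz, 50.5 kHz, 60.5 kHz, 69 kHz.

32 kHz, 42 kHz, 50.5 kHz, 60.5 kHz, 69 kHz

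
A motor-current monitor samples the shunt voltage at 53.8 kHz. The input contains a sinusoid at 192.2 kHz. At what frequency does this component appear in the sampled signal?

192.2 kHz mod fs = 30.8 kHz.
30.8 kHz > fs/2 = 26.9 kHz, folds to fs − 30.8 kHz = 23 kHz.

23 kHz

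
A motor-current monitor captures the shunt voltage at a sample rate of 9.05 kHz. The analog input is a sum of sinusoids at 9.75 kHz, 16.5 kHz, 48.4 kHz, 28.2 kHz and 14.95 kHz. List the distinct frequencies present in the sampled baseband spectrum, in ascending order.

fs/2 = 4.525 kHz.
9.75 kHz mod fs = 0.7 kHz.
0.7 kHz ≤ fs/2 = 4.525 kHz, appears at 0.7 kHz.
16.5 kHz mod fs = 7.45 kHz.
7.45 kHz > fs/2 = 4.525 kHz, folds to fs − 7.45 kHz = 1.6 kHz.
48.4 kHz mod fs = 3.15 kHz.
3.15 kHz ≤ fs/2 = 4.525 kHz, appears at 3.15 kHz.
28.2 kHz mod fs = 1.05 kHz.
1.05 kHz ≤ fs/2 = 4.525 kHz, appears at 1.05 kHz.
14.95 kHz mod fs = 5.9 kHz.
5.9 kHz > fs/2 = 4.525 kHz, folds to fs − 5.9 kHz = 3.15 kHz.
Distinct values: {0.7 kHz, 1.05 kHz, 1.6 kHz, 3.15 kHz}.

0.7 kHz, 1.05 kHz, 1.6 kHz, 3.15 kHz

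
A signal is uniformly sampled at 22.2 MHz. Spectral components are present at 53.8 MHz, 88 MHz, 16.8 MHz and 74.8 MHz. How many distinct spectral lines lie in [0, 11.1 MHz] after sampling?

4

fs/2 = 11.1 MHz.
53.8 MHz mod fs = 9.4 MHz.
9.4 MHz ≤ fs/2 = 11.1 MHz, appears at 9.4 MHz.
88 MHz mod fs = 21.4 MHz.
21.4 MHz > fs/2 = 11.1 MHz, folds to fs − 21.4 MHz = 0.8 MHz.
16.8 MHz > fs/2 = 11.1 MHz, folds to fs − 16.8 MHz = 5.4 MHz.
74.8 MHz mod fs = 8.2 MHz.
8.2 MHz ≤ fs/2 = 11.1 MHz, appears at 8.2 MHz.
Distinct values: {0.8 MHz, 5.4 MHz, 8.2 MHz, 9.4 MHz} → 4.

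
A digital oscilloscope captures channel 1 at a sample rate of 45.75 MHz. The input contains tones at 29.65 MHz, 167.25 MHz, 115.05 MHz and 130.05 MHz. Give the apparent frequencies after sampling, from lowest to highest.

7.2 MHz, 15.75 MHz, 16.1 MHz, 22.2 MHz

fs/2 = 22.875 MHz.
29.65 MHz > fs/2 = 22.875 MHz, folds to fs − 29.65 MHz = 16.1 MHz.
167.25 MHz mod fs = 30 MHz.
30 MHz > fs/2 = 22.875 MHz, folds to fs − 30 MHz = 15.75 MHz.
115.05 MHz mod fs = 23.55 MHz.
23.55 MHz > fs/2 = 22.875 MHz, folds to fs − 23.55 MHz = 22.2 MHz.
130.05 MHz mod fs = 38.55 MHz.
38.55 MHz > fs/2 = 22.875 MHz, folds to fs − 38.55 MHz = 7.2 MHz.
Distinct values: {7.2 MHz, 15.75 MHz, 16.1 MHz, 22.2 MHz}.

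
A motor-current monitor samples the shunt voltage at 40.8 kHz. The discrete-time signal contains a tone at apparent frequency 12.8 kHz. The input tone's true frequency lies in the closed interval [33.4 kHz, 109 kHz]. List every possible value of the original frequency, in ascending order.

Frequencies that alias to 12.8 kHz are k·fs ± 12.8 kHz for integer k ≥ 0.
k=0: 12.8 kHz.
k=1: 28 kHz, 53.6 kHz.
k=2: 68.8 kHz, 94.4 kHz.
k=3: 109.6 kHz, 135.2 kHz.
Within [33.4 kHz, 109 kHz]: 53.6 kHz, 68.8 kHz, 94.4 kHz.

53.6 kHz, 68.8 kHz, 94.4 kHz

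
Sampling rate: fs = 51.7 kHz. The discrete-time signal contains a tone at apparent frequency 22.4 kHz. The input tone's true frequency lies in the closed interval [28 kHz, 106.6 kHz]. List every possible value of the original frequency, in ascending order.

Frequencies that alias to 22.4 kHz are k·fs ± 22.4 kHz for integer k ≥ 0.
k=0: 22.4 kHz.
k=1: 29.3 kHz, 74.1 kHz.
k=2: 81 kHz, 125.8 kHz.
k=3: 132.7 kHz, 177.5 kHz.
Within [28 kHz, 106.6 kHz]: 29.3 kHz, 74.1 kHz, 81 kHz.

29.3 kHz, 74.1 kHz, 81 kHz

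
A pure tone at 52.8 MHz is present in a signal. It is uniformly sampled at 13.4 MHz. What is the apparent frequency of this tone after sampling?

52.8 MHz mod fs = 12.6 MHz.
12.6 MHz > fs/2 = 6.7 MHz, folds to fs − 12.6 MHz = 0.8 MHz.

0.8 MHz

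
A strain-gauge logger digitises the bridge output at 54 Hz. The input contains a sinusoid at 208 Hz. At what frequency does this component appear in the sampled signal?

208 Hz mod fs = 46 Hz.
46 Hz > fs/2 = 27 Hz, folds to fs − 46 Hz = 8 Hz.

8 Hz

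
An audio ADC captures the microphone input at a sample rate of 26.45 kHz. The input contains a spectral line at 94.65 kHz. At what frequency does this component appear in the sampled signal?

94.65 kHz mod fs = 15.3 kHz.
15.3 kHz > fs/2 = 13.225 kHz, folds to fs − 15.3 kHz = 11.15 kHz.

11.15 kHz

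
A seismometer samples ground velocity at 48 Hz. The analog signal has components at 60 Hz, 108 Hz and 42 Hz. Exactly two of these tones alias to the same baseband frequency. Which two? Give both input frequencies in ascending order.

fs/2 = 24 Hz.
60 Hz mod fs = 12 Hz.
12 Hz ≤ fs/2 = 24 Hz, appears at 12 Hz.
108 Hz mod fs = 12 Hz.
12 Hz ≤ fs/2 = 24 Hz, appears at 12 Hz.
42 Hz > fs/2 = 24 Hz, folds to fs − 42 Hz = 6 Hz.
60 Hz and 108 Hz both map to 12 Hz.

60 Hz, 108 Hz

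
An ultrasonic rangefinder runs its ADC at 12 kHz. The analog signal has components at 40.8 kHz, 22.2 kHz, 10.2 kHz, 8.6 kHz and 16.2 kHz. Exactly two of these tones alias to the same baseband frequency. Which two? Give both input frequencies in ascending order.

10.2 kHz, 22.2 kHz

fs/2 = 6 kHz.
40.8 kHz mod fs = 4.8 kHz.
4.8 kHz ≤ fs/2 = 6 kHz, appears at 4.8 kHz.
22.2 kHz mod fs = 10.2 kHz.
10.2 kHz > fs/2 = 6 kHz, folds to fs − 10.2 kHz = 1.8 kHz.
10.2 kHz > fs/2 = 6 kHz, folds to fs − 10.2 kHz = 1.8 kHz.
8.6 kHz > fs/2 = 6 kHz, folds to fs − 8.6 kHz = 3.4 kHz.
16.2 kHz mod fs = 4.2 kHz.
4.2 kHz ≤ fs/2 = 6 kHz, appears at 4.2 kHz.
10.2 kHz and 22.2 kHz both map to 1.8 kHz.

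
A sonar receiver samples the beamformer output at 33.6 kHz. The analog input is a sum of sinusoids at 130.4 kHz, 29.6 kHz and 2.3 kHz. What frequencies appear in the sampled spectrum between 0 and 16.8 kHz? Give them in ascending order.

2.3 kHz, 4 kHz

fs/2 = 16.8 kHz.
130.4 kHz mod fs = 29.6 kHz.
29.6 kHz > fs/2 = 16.8 kHz, folds to fs − 29.6 kHz = 4 kHz.
29.6 kHz > fs/2 = 16.8 kHz, folds to fs − 29.6 kHz = 4 kHz.
2.3 kHz ≤ fs/2 = 16.8 kHz, passes unchanged.
Distinct values: {2.3 kHz, 4 kHz}.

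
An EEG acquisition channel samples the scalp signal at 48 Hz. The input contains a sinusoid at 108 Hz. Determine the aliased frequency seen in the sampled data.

108 Hz mod fs = 12 Hz.
12 Hz ≤ fs/2 = 24 Hz, appears at 12 Hz.

12 Hz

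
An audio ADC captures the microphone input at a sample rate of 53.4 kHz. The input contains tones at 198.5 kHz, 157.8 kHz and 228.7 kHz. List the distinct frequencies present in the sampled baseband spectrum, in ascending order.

2.4 kHz, 15.1 kHz

fs/2 = 26.7 kHz.
198.5 kHz mod fs = 38.3 kHz.
38.3 kHz > fs/2 = 26.7 kHz, folds to fs − 38.3 kHz = 15.1 kHz.
157.8 kHz mod fs = 51 kHz.
51 kHz > fs/2 = 26.7 kHz, folds to fs − 51 kHz = 2.4 kHz.
228.7 kHz mod fs = 15.1 kHz.
15.1 kHz ≤ fs/2 = 26.7 kHz, appears at 15.1 kHz.
Distinct values: {2.4 kHz, 15.1 kHz}.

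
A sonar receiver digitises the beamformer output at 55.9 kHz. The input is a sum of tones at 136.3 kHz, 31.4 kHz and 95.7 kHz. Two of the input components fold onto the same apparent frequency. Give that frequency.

24.5 kHz

fs/2 = 27.95 kHz.
136.3 kHz mod fs = 24.5 kHz.
24.5 kHz ≤ fs/2 = 27.95 kHz, appears at 24.5 kHz.
31.4 kHz > fs/2 = 27.95 kHz, folds to fs − 31.4 kHz = 24.5 kHz.
95.7 kHz mod fs = 39.8 kHz.
39.8 kHz > fs/2 = 27.95 kHz, folds to fs − 39.8 kHz = 16.1 kHz.
31.4 kHz and 136.3 kHz both map to 24.5 kHz.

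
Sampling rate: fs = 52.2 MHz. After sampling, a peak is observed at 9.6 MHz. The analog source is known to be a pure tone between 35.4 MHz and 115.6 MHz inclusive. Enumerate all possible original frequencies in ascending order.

42.6 MHz, 61.8 MHz, 94.8 MHz, 114 MHz

Frequencies that alias to 9.6 MHz are k·fs ± 9.6 MHz for integer k ≥ 0.
k=0: 9.6 MHz.
k=1: 42.6 MHz, 61.8 MHz.
k=2: 94.8 MHz, 114 MHz.
k=3: 147 MHz, 166.2 MHz.
Within [35.4 MHz, 115.6 MHz]: 42.6 MHz, 61.8 MHz, 94.8 MHz, 114 MHz.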